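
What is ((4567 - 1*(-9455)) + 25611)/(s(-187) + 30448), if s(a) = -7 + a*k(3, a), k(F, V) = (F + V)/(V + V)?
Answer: 3603/2759 ≈ 1.3059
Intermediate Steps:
k(F, V) = (F + V)/(2*V) (k(F, V) = (F + V)/((2*V)) = (F + V)*(1/(2*V)) = (F + V)/(2*V))
s(a) = -11/2 + a/2 (s(a) = -7 + a*((3 + a)/(2*a)) = -7 + (3/2 + a/2) = -11/2 + a/2)
((4567 - 1*(-9455)) + 25611)/(s(-187) + 30448) = ((4567 - 1*(-9455)) + 25611)/((-11/2 + (½)*(-187)) + 30448) = ((4567 + 9455) + 25611)/((-11/2 - 187/2) + 30448) = (14022 + 25611)/(-99 + 30448) = 39633/30349 = 39633*(1/30349) = 3603/2759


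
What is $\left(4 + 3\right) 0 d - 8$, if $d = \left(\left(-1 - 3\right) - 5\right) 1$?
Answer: $-8$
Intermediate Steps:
$d = -9$ ($d = \left(-4 - 5\right) 1 = \left(-9\right) 1 = -9$)
$\left(4 + 3\right) 0 d - 8 = \left(4 + 3\right) 0 \left(-9\right) - 8 = 7 \cdot 0 \left(-9\right) - 8 = 0 \left(-9\right) - 8 = 0 - 8 = -8$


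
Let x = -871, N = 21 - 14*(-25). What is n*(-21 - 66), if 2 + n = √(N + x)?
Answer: 174 - 870*I*√5 ≈ 174.0 - 1945.4*I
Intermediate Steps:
N = 371 (N = 21 + 350 = 371)
n = -2 + 10*I*√5 (n = -2 + √(371 - 871) = -2 + √(-500) = -2 + 10*I*√5 ≈ -2.0 + 22.361*I)
n*(-21 - 66) = (-2 + 10*I*√5)*(-21 - 66) = (-2 + 10*I*√5)*(-87) = 174 - 870*I*√5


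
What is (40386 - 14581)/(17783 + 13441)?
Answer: 25805/31224 ≈ 0.82645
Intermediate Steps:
(40386 - 14581)/(17783 + 13441) = 25805/31224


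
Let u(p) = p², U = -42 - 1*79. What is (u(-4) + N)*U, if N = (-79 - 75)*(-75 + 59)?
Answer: -300080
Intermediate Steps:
U = -121 (U = -42 - 79 = -121)
N = 2464 (N = -154*(-16) = 2464)
(u(-4) + N)*U = ((-4)² + 2464)*(-121) = (16 + 2464)*(-121) = 2480*(-121) = -300080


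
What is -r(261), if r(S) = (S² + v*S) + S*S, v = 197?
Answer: -187659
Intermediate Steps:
r(S) = 2*S² + 197*S (r(S) = (S² + 197*S) + S*S = (S² + 197*S) + S² = 2*S² + 197*S)
-r(261) = -261*(197 + 2*261) = -261*(197 + 522) = -261*719 = -1*187659 = -187659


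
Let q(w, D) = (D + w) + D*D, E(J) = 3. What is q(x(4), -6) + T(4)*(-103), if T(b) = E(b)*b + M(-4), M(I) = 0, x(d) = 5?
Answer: -1201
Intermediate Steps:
q(w, D) = D + w + D**2 (q(w, D) = (D + w) + D**2 = D + w + D**2)
T(b) = 3*b (T(b) = 3*b + 0 = 3*b)
q(x(4), -6) + T(4)*(-103) = (-6 + 5 + (-6)**2) + (3*4)*(-103) = (-6 + 5 + 36) + 12*(-103) = 35 - 1236 = -1201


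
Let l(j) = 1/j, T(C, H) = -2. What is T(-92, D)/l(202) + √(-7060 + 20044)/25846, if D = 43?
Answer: -404 + √3246/12923 ≈ -404.00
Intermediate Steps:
T(-92, D)/l(202) + √(-7060 + 20044)/25846 = -2/(1/202) + √(-7060 + 20044)/25846 = -2/1/202 + √12984*(1/25846) = -2*202 + (2*√3246)*(1/25846) = -404 + √3246/12923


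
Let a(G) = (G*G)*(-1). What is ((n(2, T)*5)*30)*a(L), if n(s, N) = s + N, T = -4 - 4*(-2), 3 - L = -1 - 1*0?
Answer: -14400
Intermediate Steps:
L = 4 (L = 3 - (-1 - 1*0) = 3 - (-1 + 0) = 3 - 1*(-1) = 3 + 1 = 4)
a(G) = -G**2 (a(G) = G**2*(-1) = -G**2)
T = 4 (T = -4 + 8 = 4)
n(s, N) = N + s
((n(2, T)*5)*30)*a(L) = (((4 + 2)*5)*30)*(-1*4**2) = ((6*5)*30)*(-1*16) = (30*30)*(-16) = 900*(-16) = -14400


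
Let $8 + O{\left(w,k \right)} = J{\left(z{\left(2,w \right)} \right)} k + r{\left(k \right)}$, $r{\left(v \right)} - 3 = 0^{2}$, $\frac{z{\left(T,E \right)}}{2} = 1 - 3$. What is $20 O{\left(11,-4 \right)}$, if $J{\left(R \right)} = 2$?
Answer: $-260$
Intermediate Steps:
$z{\left(T,E \right)} = -4$ ($z{\left(T,E \right)} = 2 \left(1 - 3\right) = 2 \left(-2\right) = -4$)
$r{\left(v \right)} = 3$ ($r{\left(v \right)} = 3 + 0^{2} = 3 + 0 = 3$)
$O{\left(w,k \right)} = -5 + 2 k$ ($O{\left(w,k \right)} = -8 + \left(2 k + 3\right) = -8 + \left(3 + 2 k\right) = -5 + 2 k$)
$20 O{\left(11,-4 \right)} = 20 \left(-5 + 2 \left(-4\right)\right) = 20 \left(-5 - 8\right) = 20 \left(-13\right) = -260$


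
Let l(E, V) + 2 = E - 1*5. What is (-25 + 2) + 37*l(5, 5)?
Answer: -97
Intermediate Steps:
l(E, V) = -7 + E (l(E, V) = -2 + (E - 1*5) = -2 + (E - 5) = -2 + (-5 + E) = -7 + E)
(-25 + 2) + 37*l(5, 5) = (-25 + 2) + 37*(-7 + 5) = -23 + 37*(-2) = -23 - 74 = -97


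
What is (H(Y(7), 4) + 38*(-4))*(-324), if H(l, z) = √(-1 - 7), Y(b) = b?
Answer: 49248 - 648*I*√2 ≈ 49248.0 - 916.41*I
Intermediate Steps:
H(l, z) = 2*I*√2 (H(l, z) = √(-8) = 2*I*√2)
(H(Y(7), 4) + 38*(-4))*(-324) = (2*I*√2 + 38*(-4))*(-324) = (2*I*√2 - 152)*(-324) = (-152 + 2*I*√2)*(-324) = 49248 - 648*I*√2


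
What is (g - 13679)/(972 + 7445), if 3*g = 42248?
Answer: 1211/25251 ≈ 0.047958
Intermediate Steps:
g = 42248/3 (g = (⅓)*42248 = 42248/3 ≈ 14083.)
(g - 13679)/(972 + 7445) = (42248/3 - 13679)/(972 + 7445) = (1211/3)/8417 = (1211/3)*(1/8417) = 1211/25251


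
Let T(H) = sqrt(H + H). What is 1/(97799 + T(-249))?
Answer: 97799/9564644899 - I*sqrt(498)/9564644899 ≈ 1.0225e-5 - 2.3332e-9*I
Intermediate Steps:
T(H) = sqrt(2)*sqrt(H) (T(H) = sqrt(2*H) = sqrt(2)*sqrt(H))
1/(97799 + T(-249)) = 1/(97799 + sqrt(2)*sqrt(-249)) = 1/(97799 + sqrt(2)*(I*sqrt(249))) = 1/(97799 + I*sqrt(498))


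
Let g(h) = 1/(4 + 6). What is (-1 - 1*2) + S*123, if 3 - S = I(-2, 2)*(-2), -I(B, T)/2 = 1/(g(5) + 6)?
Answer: 17406/61 ≈ 285.34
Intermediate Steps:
g(h) = ⅒ (g(h) = 1/10 = ⅒)
I(B, T) = -20/61 (I(B, T) = -2/(⅒ + 6) = -2/61/10 = -2*10/61 = -20/61)
S = 143/61 (S = 3 - (-20)*(-2)/61 = 3 - 1*40/61 = 3 - 40/61 = 143/61 ≈ 2.3443)
(-1 - 1*2) + S*123 = (-1 - 1*2) + (143/61)*123 = (-1 - 2) + 17589/61 = -3 + 17589/61 = 17406/61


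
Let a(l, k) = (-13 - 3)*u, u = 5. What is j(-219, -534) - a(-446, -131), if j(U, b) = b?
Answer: -454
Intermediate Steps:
a(l, k) = -80 (a(l, k) = (-13 - 3)*5 = -16*5 = -80)
j(-219, -534) - a(-446, -131) = -534 - 1*(-80) = -534 + 80 = -454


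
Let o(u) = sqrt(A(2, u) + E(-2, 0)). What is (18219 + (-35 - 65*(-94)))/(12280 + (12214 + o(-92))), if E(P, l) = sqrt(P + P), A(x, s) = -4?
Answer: 24294/(24494 + sqrt(2)*sqrt(-2 + I)) ≈ 0.99181 - 8.3338e-5*I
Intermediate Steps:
E(P, l) = sqrt(2)*sqrt(P) (E(P, l) = sqrt(2*P) = sqrt(2)*sqrt(P))
o(u) = sqrt(-4 + 2*I) (o(u) = sqrt(-4 + sqrt(2)*sqrt(-2)) = sqrt(-4 + sqrt(2)*(I*sqrt(2))) = sqrt(-4 + 2*I))
(18219 + (-35 - 65*(-94)))/(12280 + (12214 + o(-92))) = (18219 + (-35 - 65*(-94)))/(12280 + (12214 + sqrt(-4 + 2*I))) = (18219 + (-35 + 6110))/(24494 + sqrt(-4 + 2*I)) = (18219 + 6075)/(24494 + sqrt(-4 + 2*I)) = 24294/(24494 + sqrt(-4 + 2*I))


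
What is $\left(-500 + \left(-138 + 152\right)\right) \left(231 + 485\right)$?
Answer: $-347976$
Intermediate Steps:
$\left(-500 + \left(-138 + 152\right)\right) \left(231 + 485\right) = \left(-500 + 14\right) 716 = \left(-486\right) 716 = -347976$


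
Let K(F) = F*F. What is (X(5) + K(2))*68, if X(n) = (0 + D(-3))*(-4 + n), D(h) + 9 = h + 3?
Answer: -340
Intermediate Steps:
D(h) = -6 + h (D(h) = -9 + (h + 3) = -9 + (3 + h) = -6 + h)
X(n) = 36 - 9*n (X(n) = (0 + (-6 - 3))*(-4 + n) = (0 - 9)*(-4 + n) = -9*(-4 + n) = 36 - 9*n)
K(F) = F²
(X(5) + K(2))*68 = ((36 - 9*5) + 2²)*68 = ((36 - 45) + 4)*68 = (-9 + 4)*68 = -5*68 = -340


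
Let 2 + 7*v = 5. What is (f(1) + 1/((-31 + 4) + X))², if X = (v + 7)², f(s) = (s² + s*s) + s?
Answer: 17572864/1907161 ≈ 9.2141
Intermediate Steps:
v = 3/7 (v = -2/7 + (⅐)*5 = -2/7 + 5/7 = 3/7 ≈ 0.42857)
f(s) = s + 2*s² (f(s) = (s² + s²) + s = 2*s² + s = s + 2*s²)
X = 2704/49 (X = (3/7 + 7)² = (52/7)² = 2704/49 ≈ 55.184)
(f(1) + 1/((-31 + 4) + X))² = (1*(1 + 2*1) + 1/((-31 + 4) + 2704/49))² = (1*(1 + 2) + 1/(-27 + 2704/49))² = (1*3 + 1/(1381/49))² = (3 + 49/1381)² = (4192/1381)² = 17572864/1907161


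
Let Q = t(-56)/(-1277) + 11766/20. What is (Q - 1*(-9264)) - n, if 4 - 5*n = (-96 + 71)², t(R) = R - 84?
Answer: 25480261/2554 ≈ 9976.6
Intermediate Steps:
t(R) = -84 + R
Q = 7513991/12770 (Q = (-84 - 56)/(-1277) + 11766/20 = -140*(-1/1277) + 11766*(1/20) = 140/1277 + 5883/10 = 7513991/12770 ≈ 588.41)
n = -621/5 (n = ⅘ - (-96 + 71)²/5 = ⅘ - ⅕*(-25)² = ⅘ - ⅕*625 = ⅘ - 125 = -621/5 ≈ -124.20)
(Q - 1*(-9264)) - n = (7513991/12770 - 1*(-9264)) - 1*(-621/5) = (7513991/12770 + 9264) + 621/5 = 125815271/12770 + 621/5 = 25480261/2554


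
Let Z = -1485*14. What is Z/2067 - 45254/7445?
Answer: -82773856/5129605 ≈ -16.137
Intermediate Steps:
Z = -20790
Z/2067 - 45254/7445 = -20790/2067 - 45254/7445 = -20790*1/2067 - 45254*1/7445 = -6930/689 - 45254/7445 = -82773856/5129605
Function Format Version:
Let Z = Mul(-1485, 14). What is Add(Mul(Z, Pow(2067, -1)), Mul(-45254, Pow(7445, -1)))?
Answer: Rational(-82773856, 5129605) ≈ -16.137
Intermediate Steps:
Z = -20790
Add(Mul(Z, Pow(2067, -1)), Mul(-45254, Pow(7445, -1))) = Add(Mul(-20790, Pow(2067, -1)), Mul(-45254, Pow(7445, -1))) = Add(Mul(-20790, Rational(1, 2067)), Mul(-45254, Rational(1, 7445))) = Add(Rational(-6930, 689), Rational(-45254, 7445)) = Rational(-82773856, 5129605)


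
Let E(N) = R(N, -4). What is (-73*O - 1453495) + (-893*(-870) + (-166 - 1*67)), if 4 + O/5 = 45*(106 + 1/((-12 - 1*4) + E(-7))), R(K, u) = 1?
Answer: -2415313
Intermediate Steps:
E(N) = 1
O = 23815 (O = -20 + 5*(45*(106 + 1/((-12 - 1*4) + 1))) = -20 + 5*(45*(106 + 1/((-12 - 4) + 1))) = -20 + 5*(45*(106 + 1/(-16 + 1))) = -20 + 5*(45*(106 + 1/(-15))) = -20 + 5*(45*(106 - 1/15)) = -20 + 5*(45*(1589/15)) = -20 + 5*4767 = -20 + 23835 = 23815)
(-73*O - 1453495) + (-893*(-870) + (-166 - 1*67)) = (-73*23815 - 1453495) + (-893*(-870) + (-166 - 1*67)) = (-1738495 - 1453495) + (776910 + (-166 - 67)) = -3191990 + (776910 - 233) = -3191990 + 776677 = -2415313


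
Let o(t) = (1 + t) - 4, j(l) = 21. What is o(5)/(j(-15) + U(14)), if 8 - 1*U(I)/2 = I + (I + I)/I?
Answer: ⅖ ≈ 0.40000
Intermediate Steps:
U(I) = 12 - 2*I (U(I) = 16 - 2*(I + (I + I)/I) = 16 - 2*(I + (2*I)/I) = 16 - 2*(I + 2) = 16 - 2*(2 + I) = 16 + (-4 - 2*I) = 12 - 2*I)
o(t) = -3 + t
o(5)/(j(-15) + U(14)) = (-3 + 5)/(21 + (12 - 2*14)) = 2/(21 + (12 - 28)) = 2/(21 - 16) = 2/5 = (⅕)*2 = ⅖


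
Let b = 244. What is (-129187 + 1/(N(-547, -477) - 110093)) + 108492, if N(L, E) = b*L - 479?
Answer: -5050407801/244040 ≈ -20695.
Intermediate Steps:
N(L, E) = -479 + 244*L (N(L, E) = 244*L - 479 = -479 + 244*L)
(-129187 + 1/(N(-547, -477) - 110093)) + 108492 = (-129187 + 1/((-479 + 244*(-547)) - 110093)) + 108492 = (-129187 + 1/((-479 - 133468) - 110093)) + 108492 = (-129187 + 1/(-133947 - 110093)) + 108492 = (-129187 + 1/(-244040)) + 108492 = (-129187 - 1/244040) + 108492 = -31526795481/244040 + 108492 = -5050407801/244040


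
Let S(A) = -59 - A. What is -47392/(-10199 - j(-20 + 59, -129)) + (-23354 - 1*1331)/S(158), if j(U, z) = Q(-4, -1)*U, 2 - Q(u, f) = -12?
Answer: 39360627/333095 ≈ 118.17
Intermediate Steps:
Q(u, f) = 14 (Q(u, f) = 2 - 1*(-12) = 2 + 12 = 14)
j(U, z) = 14*U
-47392/(-10199 - j(-20 + 59, -129)) + (-23354 - 1*1331)/S(158) = -47392/(-10199 - 14*(-20 + 59)) + (-23354 - 1*1331)/(-59 - 1*158) = -47392/(-10199 - 14*39) + (-23354 - 1331)/(-59 - 158) = -47392/(-10199 - 1*546) - 24685/(-217) = -47392/(-10199 - 546) - 24685*(-1/217) = -47392/(-10745) + 24685/217 = -47392*(-1/10745) + 24685/217 = 47392/10745 + 24685/217 = 39360627/333095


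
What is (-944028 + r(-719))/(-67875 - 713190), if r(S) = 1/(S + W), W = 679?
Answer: 37761121/31242600 ≈ 1.2086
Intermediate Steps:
r(S) = 1/(679 + S) (r(S) = 1/(S + 679) = 1/(679 + S))
(-944028 + r(-719))/(-67875 - 713190) = (-944028 + 1/(679 - 719))/(-67875 - 713190) = (-944028 + 1/(-40))/(-781065) = (-944028 - 1/40)*(-1/781065) = -37761121/40*(-1/781065) = 37761121/31242600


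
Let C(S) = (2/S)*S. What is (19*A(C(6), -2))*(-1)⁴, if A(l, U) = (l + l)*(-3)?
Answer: -228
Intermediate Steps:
C(S) = 2
A(l, U) = -6*l (A(l, U) = (2*l)*(-3) = -6*l)
(19*A(C(6), -2))*(-1)⁴ = (19*(-6*2))*(-1)⁴ = (19*(-12))*1 = -228*1 = -228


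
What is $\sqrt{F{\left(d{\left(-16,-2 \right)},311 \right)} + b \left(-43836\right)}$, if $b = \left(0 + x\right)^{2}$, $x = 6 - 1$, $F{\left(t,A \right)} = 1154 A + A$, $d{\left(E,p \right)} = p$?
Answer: $9 i \sqrt{9095} \approx 858.31 i$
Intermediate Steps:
$F{\left(t,A \right)} = 1155 A$
$x = 5$
$b = 25$ ($b = \left(0 + 5\right)^{2} = 5^{2} = 25$)
$\sqrt{F{\left(d{\left(-16,-2 \right)},311 \right)} + b \left(-43836\right)} = \sqrt{1155 \cdot 311 + 25 \left(-43836\right)} = \sqrt{359205 - 1095900} = \sqrt{-736695} = 9 i \sqrt{9095}$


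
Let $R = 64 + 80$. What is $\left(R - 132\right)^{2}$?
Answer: $144$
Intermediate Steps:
$R = 144$
$\left(R - 132\right)^{2} = \left(144 - 132\right)^{2} = 12^{2} = 144$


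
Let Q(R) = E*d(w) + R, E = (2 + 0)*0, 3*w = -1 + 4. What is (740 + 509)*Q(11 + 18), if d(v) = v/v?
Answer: 36221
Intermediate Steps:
w = 1 (w = (-1 + 4)/3 = (⅓)*3 = 1)
d(v) = 1
E = 0 (E = 2*0 = 0)
Q(R) = R (Q(R) = 0*1 + R = 0 + R = R)
(740 + 509)*Q(11 + 18) = (740 + 509)*(11 + 18) = 1249*29 = 36221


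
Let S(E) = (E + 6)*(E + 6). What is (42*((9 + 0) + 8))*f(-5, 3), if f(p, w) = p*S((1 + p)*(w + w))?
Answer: -1156680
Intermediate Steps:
S(E) = (6 + E)**2 (S(E) = (6 + E)*(6 + E) = (6 + E)**2)
f(p, w) = p*(6 + 2*w*(1 + p))**2 (f(p, w) = p*(6 + (1 + p)*(w + w))**2 = p*(6 + (1 + p)*(2*w))**2 = p*(6 + 2*w*(1 + p))**2)
(42*((9 + 0) + 8))*f(-5, 3) = (42*((9 + 0) + 8))*(4*(-5)*(3 + 3*(1 - 5))**2) = (42*(9 + 8))*(4*(-5)*(3 + 3*(-4))**2) = (42*17)*(4*(-5)*(3 - 12)**2) = 714*(4*(-5)*(-9)**2) = 714*(4*(-5)*81) = 714*(-1620) = -1156680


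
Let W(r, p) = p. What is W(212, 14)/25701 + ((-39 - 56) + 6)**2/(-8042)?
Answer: -203465033/206687442 ≈ -0.98441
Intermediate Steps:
W(212, 14)/25701 + ((-39 - 56) + 6)**2/(-8042) = 14/25701 + ((-39 - 56) + 6)**2/(-8042) = 14*(1/25701) + (-95 + 6)**2*(-1/8042) = 14/25701 + (-89)**2*(-1/8042) = 14/25701 + 7921*(-1/8042) = 14/25701 - 7921/8042 = -203465033/206687442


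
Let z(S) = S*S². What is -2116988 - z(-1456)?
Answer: 3084509828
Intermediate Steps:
z(S) = S³
-2116988 - z(-1456) = -2116988 - 1*(-1456)³ = -2116988 - 1*(-3086626816) = -2116988 + 3086626816 = 3084509828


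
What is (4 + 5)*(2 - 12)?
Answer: -90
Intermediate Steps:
(4 + 5)*(2 - 12) = 9*(-10) = -90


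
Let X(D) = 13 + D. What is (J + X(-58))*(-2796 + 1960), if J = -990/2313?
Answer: 9760300/257 ≈ 37978.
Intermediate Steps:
J = -110/257 (J = -990*1/2313 = -110/257 ≈ -0.42802)
(J + X(-58))*(-2796 + 1960) = (-110/257 + (13 - 58))*(-2796 + 1960) = (-110/257 - 45)*(-836) = -11675/257*(-836) = 9760300/257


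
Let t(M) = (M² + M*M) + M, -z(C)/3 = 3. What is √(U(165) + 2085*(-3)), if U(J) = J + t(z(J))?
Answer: I*√5937 ≈ 77.052*I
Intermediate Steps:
z(C) = -9 (z(C) = -3*3 = -9)
t(M) = M + 2*M² (t(M) = (M² + M²) + M = 2*M² + M = M + 2*M²)
U(J) = 153 + J (U(J) = J - 9*(1 + 2*(-9)) = J - 9*(1 - 18) = J - 9*(-17) = J + 153 = 153 + J)
√(U(165) + 2085*(-3)) = √((153 + 165) + 2085*(-3)) = √(318 - 6255) = √(-5937) = I*√5937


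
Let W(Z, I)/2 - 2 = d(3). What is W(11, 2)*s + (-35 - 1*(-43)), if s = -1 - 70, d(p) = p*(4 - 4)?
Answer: -276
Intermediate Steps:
d(p) = 0 (d(p) = p*0 = 0)
W(Z, I) = 4 (W(Z, I) = 4 + 2*0 = 4 + 0 = 4)
s = -71
W(11, 2)*s + (-35 - 1*(-43)) = 4*(-71) + (-35 - 1*(-43)) = -284 + (-35 + 43) = -284 + 8 = -276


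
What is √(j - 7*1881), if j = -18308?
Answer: 5*I*√1259 ≈ 177.41*I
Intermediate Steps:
√(j - 7*1881) = √(-18308 - 7*1881) = √(-18308 - 13167) = √(-31475) = 5*I*√1259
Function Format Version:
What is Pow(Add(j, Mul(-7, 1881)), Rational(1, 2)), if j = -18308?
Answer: Mul(5, I, Pow(1259, Rational(1, 2))) ≈ Mul(177.41, I)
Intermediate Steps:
Pow(Add(j, Mul(-7, 1881)), Rational(1, 2)) = Pow(Add(-18308, Mul(-7, 1881)), Rational(1, 2)) = Pow(Add(-18308, -13167), Rational(1, 2)) = Pow(-31475, Rational(1, 2)) = Mul(5, I, Pow(1259, Rational(1, 2)))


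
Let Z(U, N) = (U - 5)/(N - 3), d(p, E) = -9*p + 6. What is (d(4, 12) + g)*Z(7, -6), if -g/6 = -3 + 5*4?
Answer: 88/3 ≈ 29.333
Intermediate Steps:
d(p, E) = 6 - 9*p
Z(U, N) = (-5 + U)/(-3 + N)
g = -102 (g = -6*(-3 + 5*4) = -6*(-3 + 20) = -6*17 = -102)
(d(4, 12) + g)*Z(7, -6) = ((6 - 9*4) - 102)*((-5 + 7)/(-3 - 6)) = ((6 - 36) - 102)*(2/(-9)) = (-30 - 102)*(-⅑*2) = -132*(-2/9) = 88/3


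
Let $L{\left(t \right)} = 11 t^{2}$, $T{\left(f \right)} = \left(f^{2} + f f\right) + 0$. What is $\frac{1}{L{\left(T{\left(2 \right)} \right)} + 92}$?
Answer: $\frac{1}{796} \approx 0.0012563$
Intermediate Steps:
$T{\left(f \right)} = 2 f^{2}$ ($T{\left(f \right)} = \left(f^{2} + f^{2}\right) + 0 = 2 f^{2} + 0 = 2 f^{2}$)
$\frac{1}{L{\left(T{\left(2 \right)} \right)} + 92} = \frac{1}{11 \left(2 \cdot 2^{2}\right)^{2} + 92} = \frac{1}{11 \left(2 \cdot 4\right)^{2} + 92} = \frac{1}{11 \cdot 8^{2} + 92} = \frac{1}{11 \cdot 64 + 92} = \frac{1}{704 + 92} = \frac{1}{796}$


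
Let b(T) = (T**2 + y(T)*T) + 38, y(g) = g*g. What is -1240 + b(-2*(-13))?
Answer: 17050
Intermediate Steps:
y(g) = g**2
b(T) = 38 + T**2 + T**3 (b(T) = (T**2 + T**2*T) + 38 = (T**2 + T**3) + 38 = 38 + T**2 + T**3)
-1240 + b(-2*(-13)) = -1240 + (38 + (-2*(-13))**2 + (-2*(-13))**3) = -1240 + (38 + 26**2 + 26**3) = -1240 + (38 + 676 + 17576) = -1240 + 18290 = 17050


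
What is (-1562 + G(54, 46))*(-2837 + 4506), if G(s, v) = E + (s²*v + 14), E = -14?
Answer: 221266006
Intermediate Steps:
G(s, v) = v*s² (G(s, v) = -14 + (s²*v + 14) = -14 + (v*s² + 14) = -14 + (14 + v*s²) = v*s²)
(-1562 + G(54, 46))*(-2837 + 4506) = (-1562 + 46*54²)*(-2837 + 4506) = (-1562 + 46*2916)*1669 = (-1562 + 134136)*1669 = 132574*1669 = 221266006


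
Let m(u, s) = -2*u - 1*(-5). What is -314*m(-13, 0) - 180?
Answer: -9914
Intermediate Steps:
m(u, s) = 5 - 2*u (m(u, s) = -2*u + 5 = 5 - 2*u)
-314*m(-13, 0) - 180 = -314*(5 - 2*(-13)) - 180 = -314*(5 + 26) - 180 = -314*31 - 180 = -9734 - 180 = -9914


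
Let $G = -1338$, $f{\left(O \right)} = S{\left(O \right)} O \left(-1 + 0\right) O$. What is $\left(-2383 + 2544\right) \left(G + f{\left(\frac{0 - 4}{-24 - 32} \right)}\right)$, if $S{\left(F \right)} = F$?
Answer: $- \frac{84443879}{392} \approx -2.1542 \cdot 10^{5}$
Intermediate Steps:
$f{\left(O \right)} = - O^{3}$ ($f{\left(O \right)} = O O \left(-1 + 0\right) O = O^{2} \left(- O\right) = - O^{3}$)
$\left(-2383 + 2544\right) \left(G + f{\left(\frac{0 - 4}{-24 - 32} \right)}\right) = \left(-2383 + 2544\right) \left(-1338 - \left(\frac{0 - 4}{-24 - 32}\right)^{3}\right) = 161 \left(-1338 - \left(- \frac{4}{-56}\right)^{3}\right) = 161 \left(-1338 - \left(\left(-4\right) \left(- \frac{1}{56}\right)\right)^{3}\right) = 161 \left(-1338 - \left(\frac{1}{14}\right)^{3}\right) = 161 \left(-1338 - \frac{1}{2744}\right) = 161 \left(- \frac{3671473}{2744}\right) = - \frac{84443879}{392}$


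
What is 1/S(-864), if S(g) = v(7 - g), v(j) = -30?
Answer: -1/30 ≈ -0.033333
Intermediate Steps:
S(g) = -30
1/S(-864) = 1/(-30) = -1/30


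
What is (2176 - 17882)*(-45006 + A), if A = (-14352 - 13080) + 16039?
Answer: 885802694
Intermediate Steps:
A = -11393 (A = -27432 + 16039 = -11393)
(2176 - 17882)*(-45006 + A) = (2176 - 17882)*(-45006 - 11393) = -15706*(-56399) = 885802694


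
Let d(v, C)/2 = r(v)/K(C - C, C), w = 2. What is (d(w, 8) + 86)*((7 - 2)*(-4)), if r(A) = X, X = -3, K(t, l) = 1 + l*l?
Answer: -22336/13 ≈ -1718.2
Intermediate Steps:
K(t, l) = 1 + l²
r(A) = -3
d(v, C) = -6/(1 + C²) (d(v, C) = 2*(-3/(1 + C²)) = -6/(1 + C²))
(d(w, 8) + 86)*((7 - 2)*(-4)) = (-6/(1 + 8²) + 86)*((7 - 2)*(-4)) = (-6/(1 + 64) + 86)*(5*(-4)) = (-6/65 + 86)*(-20) = (5584/65)*(-20) = -22336/13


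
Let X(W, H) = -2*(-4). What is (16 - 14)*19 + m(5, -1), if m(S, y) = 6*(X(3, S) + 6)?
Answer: 122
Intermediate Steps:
X(W, H) = 8
m(S, y) = 84 (m(S, y) = 6*(8 + 6) = 6*14 = 84)
(16 - 14)*19 + m(5, -1) = (16 - 14)*19 + 84 = 2*19 + 84 = 38 + 84 = 122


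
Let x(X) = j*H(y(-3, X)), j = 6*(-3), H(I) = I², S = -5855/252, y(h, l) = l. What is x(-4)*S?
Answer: 46840/7 ≈ 6691.4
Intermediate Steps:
S = -5855/252 (S = -5855*1/252 = -5855/252 ≈ -23.234)
j = -18
x(X) = -18*X²
x(-4)*S = -18*(-4)²*(-5855/252) = -18*16*(-5855/252) = -288*(-5855/252) = 46840/7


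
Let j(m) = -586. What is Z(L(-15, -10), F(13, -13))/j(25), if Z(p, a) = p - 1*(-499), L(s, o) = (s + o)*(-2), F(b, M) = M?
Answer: -549/586 ≈ -0.93686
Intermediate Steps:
L(s, o) = -2*o - 2*s (L(s, o) = (o + s)*(-2) = -2*o - 2*s)
Z(p, a) = 499 + p (Z(p, a) = p + 499 = 499 + p)
Z(L(-15, -10), F(13, -13))/j(25) = (499 + (-2*(-10) - 2*(-15)))/(-586) = (499 + (20 + 30))*(-1/586) = (499 + 50)*(-1/586) = 549*(-1/586) = -549/586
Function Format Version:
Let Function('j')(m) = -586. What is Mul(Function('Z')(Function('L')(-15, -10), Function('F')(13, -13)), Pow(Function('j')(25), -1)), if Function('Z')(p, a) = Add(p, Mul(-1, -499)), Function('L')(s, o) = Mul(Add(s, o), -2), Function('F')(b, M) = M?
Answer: Rational(-549, 586) ≈ -0.93686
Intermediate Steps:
Function('L')(s, o) = Add(Mul(-2, o), Mul(-2, s)) (Function('L')(s, o) = Mul(Add(o, s), -2) = Add(Mul(-2, o), Mul(-2, s)))
Function('Z')(p, a) = Add(499, p) (Function('Z')(p, a) = Add(p, 499) = Add(499, p))
Mul(Function('Z')(Function('L')(-15, -10), Function('F')(13, -13)), Pow(Function('j')(25), -1)) = Mul(Add(499, Add(Mul(-2, -10), Mul(-2, -15))), Pow(-586, -1)) = Mul(Add(499, Add(20, 30)), Rational(-1, 586)) = Mul(Add(499, 50), Rational(-1, 586)) = Mul(549, Rational(-1, 586)) = Rational(-549, 586)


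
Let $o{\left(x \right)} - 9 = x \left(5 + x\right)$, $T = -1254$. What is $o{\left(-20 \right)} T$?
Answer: $-387486$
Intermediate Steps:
$o{\left(x \right)} = 9 + x \left(5 + x\right)$
$o{\left(-20 \right)} T = \left(9 + \left(-20\right)^{2} + 5 \left(-20\right)\right) \left(-1254\right) = \left(9 + 400 - 100\right) \left(-1254\right) = 309 \left(-1254\right) = -387486$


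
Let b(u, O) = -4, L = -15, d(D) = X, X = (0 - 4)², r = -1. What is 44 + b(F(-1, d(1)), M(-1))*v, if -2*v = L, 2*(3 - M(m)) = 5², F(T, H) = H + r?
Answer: 14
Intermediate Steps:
X = 16 (X = (-4)² = 16)
d(D) = 16
F(T, H) = -1 + H (F(T, H) = H - 1 = -1 + H)
M(m) = -19/2 (M(m) = 3 - ½*5² = 3 - ½*25 = 3 - 25/2 = -19/2)
v = 15/2 (v = -½*(-15) = 15/2 ≈ 7.5000)
44 + b(F(-1, d(1)), M(-1))*v = 44 - 4*15/2 = 44 - 30 = 14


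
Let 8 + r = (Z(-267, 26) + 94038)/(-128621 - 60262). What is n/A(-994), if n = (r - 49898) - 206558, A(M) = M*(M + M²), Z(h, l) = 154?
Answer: 12110445976/46329210340371 ≈ 0.00026140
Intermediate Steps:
r = -1605256/188883 (r = -8 + (154 + 94038)/(-128621 - 60262) = -8 + 94192/(-188883) = -8 + 94192*(-1/188883) = -8 - 94192/188883 = -1605256/188883 ≈ -8.4987)
n = -48441783904/188883 (n = (-1605256/188883 - 49898) - 206558 = -9426489190/188883 - 206558 = -48441783904/188883 ≈ -2.5646e+5)
n/A(-994) = -48441783904*1/(988036*(1 - 994))/188883 = -48441783904/(188883*(988036*(-993))) = -48441783904/188883/(-981119748) = -48441783904/188883*(-1/981119748) = 12110445976/46329210340371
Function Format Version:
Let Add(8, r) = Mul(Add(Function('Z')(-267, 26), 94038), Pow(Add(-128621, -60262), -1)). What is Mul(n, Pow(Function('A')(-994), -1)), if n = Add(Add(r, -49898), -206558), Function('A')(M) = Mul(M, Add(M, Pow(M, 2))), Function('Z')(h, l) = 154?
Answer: Rational(12110445976, 46329210340371) ≈ 0.00026140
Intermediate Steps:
r = Rational(-1605256, 188883) (r = Add(-8, Mul(Add(154, 94038), Pow(Add(-128621, -60262), -1))) = Add(-8, Mul(94192, Pow(-188883, -1))) = Add(-8, Mul(94192, Rational(-1, 188883))) = Add(-8, Rational(-94192, 188883)) = Rational(-1605256, 188883) ≈ -8.4987)
n = Rational(-48441783904, 188883) (n = Add(Add(Rational(-1605256, 188883), -49898), -206558) = Add(Rational(-9426489190, 188883), -206558) = Rational(-48441783904, 188883) ≈ -2.5646e+5)
Mul(n, Pow(Function('A')(-994), -1)) = Mul(Rational(-48441783904, 188883), Pow(Mul(Pow(-994, 2), Add(1, -994)), -1)) = Mul(Rational(-48441783904, 188883), Pow(Mul(988036, -993), -1)) = Mul(Rational(-48441783904, 188883), Pow(-981119748, -1)) = Mul(Rational(-48441783904, 188883), Rational(-1, 981119748)) = Rational(12110445976, 46329210340371)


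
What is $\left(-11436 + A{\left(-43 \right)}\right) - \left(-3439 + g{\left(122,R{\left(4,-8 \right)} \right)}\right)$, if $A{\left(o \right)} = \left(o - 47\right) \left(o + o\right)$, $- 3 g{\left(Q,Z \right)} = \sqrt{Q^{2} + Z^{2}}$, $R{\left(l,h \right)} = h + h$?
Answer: $-257 + \frac{2 \sqrt{3785}}{3} \approx -215.99$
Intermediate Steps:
$R{\left(l,h \right)} = 2 h$
$g{\left(Q,Z \right)} = - \frac{\sqrt{Q^{2} + Z^{2}}}{3}$
$A{\left(o \right)} = 2 o \left(-47 + o\right)$ ($A{\left(o \right)} = \left(-47 + o\right) 2 o = 2 o \left(-47 + o\right)$)
$\left(-11436 + A{\left(-43 \right)}\right) - \left(-3439 + g{\left(122,R{\left(4,-8 \right)} \right)}\right) = \left(-11436 + 2 \left(-43\right) \left(-47 - 43\right)\right) + \left(3439 - - \frac{\sqrt{122^{2} + \left(2 \left(-8\right)\right)^{2}}}{3}\right) = \left(-11436 + 2 \left(-43\right) \left(-90\right)\right) + \left(3439 - - \frac{\sqrt{14884 + \left(-16\right)^{2}}}{3}\right) = \left(-11436 + 7740\right) + \left(3439 - - \frac{\sqrt{14884 + 256}}{3}\right) = -3696 + \left(3439 - - \frac{\sqrt{15140}}{3}\right) = -3696 + \left(3439 - - \frac{2 \sqrt{3785}}{3}\right) = -3696 + \left(3439 + \frac{2 \sqrt{3785}}{3}\right) = -257 + \frac{2 \sqrt{3785}}{3}$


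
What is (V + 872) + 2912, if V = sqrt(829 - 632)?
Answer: 3784 + sqrt(197) ≈ 3798.0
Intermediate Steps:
V = sqrt(197) ≈ 14.036
(V + 872) + 2912 = (sqrt(197) + 872) + 2912 = (872 + sqrt(197)) + 2912 = 3784 + sqrt(197)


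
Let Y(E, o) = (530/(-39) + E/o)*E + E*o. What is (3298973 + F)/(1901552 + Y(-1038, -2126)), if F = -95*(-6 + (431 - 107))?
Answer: 45171035897/56961080014 ≈ 0.79302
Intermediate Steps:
Y(E, o) = E*o + E*(-530/39 + E/o) (Y(E, o) = (530*(-1/39) + E/o)*E + E*o = (-530/39 + E/o)*E + E*o = E*(-530/39 + E/o) + E*o = E*o + E*(-530/39 + E/o))
F = -30210 (F = -95*(-6 + 324) = -95*318 = -30210)
(3298973 + F)/(1901552 + Y(-1038, -2126)) = (3298973 - 30210)/(1901552 + (-530/39*(-1038) - 1038*(-2126) + (-1038)**2/(-2126))) = 3268763/(1901552 + (183380/13 + 2206788 + 1077444*(-1/2126))) = 3268763/(1901552 + (183380/13 + 2206788 - 538722/1063)) = 3268763/(1901552 + 30683532926/13819) = 3268763/(56961080014/13819) = 3268763*(13819/56961080014) = 45171035897/56961080014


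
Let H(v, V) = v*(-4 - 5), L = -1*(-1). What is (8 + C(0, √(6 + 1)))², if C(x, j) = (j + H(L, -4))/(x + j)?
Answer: 648/7 - 162*√7/7 ≈ 31.341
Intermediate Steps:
L = 1
H(v, V) = -9*v (H(v, V) = v*(-9) = -9*v)
C(x, j) = (-9 + j)/(j + x) (C(x, j) = (j - 9*1)/(x + j) = (j - 9)/(j + x) = (-9 + j)/(j + x))
(8 + C(0, √(6 + 1)))² = (8 + (-9 + √(6 + 1))/(√(6 + 1) + 0))² = (8 + (-9 + √7)/(√7 + 0))² = (8 + (-9 + √7)/(√7))² = (8 + (√7/7)*(-9 + √7))² = (8 + √7*(-9 + √7)/7)²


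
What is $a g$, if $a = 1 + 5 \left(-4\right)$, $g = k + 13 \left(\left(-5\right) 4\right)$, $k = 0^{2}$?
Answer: $4940$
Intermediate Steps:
$k = 0$
$g = -260$ ($g = 0 + 13 \left(\left(-5\right) 4\right) = 0 + 13 \left(-20\right) = 0 - 260 = -260$)
$a = -19$ ($a = 1 - 20 = -19$)
$a g = \left(-19\right) \left(-260\right) = 4940$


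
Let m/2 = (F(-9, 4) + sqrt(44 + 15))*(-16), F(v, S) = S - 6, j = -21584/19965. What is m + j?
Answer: 1256176/19965 - 32*sqrt(59) ≈ -182.88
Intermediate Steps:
j = -21584/19965 (j = -21584*1/19965 = -21584/19965 ≈ -1.0811)
F(v, S) = -6 + S
m = 64 - 32*sqrt(59) (m = 2*(((-6 + 4) + sqrt(44 + 15))*(-16)) = 2*((-2 + sqrt(59))*(-16)) = 2*(32 - 16*sqrt(59)) = 64 - 32*sqrt(59) ≈ -181.80)
m + j = (64 - 32*sqrt(59)) - 21584/19965 = 1256176/19965 - 32*sqrt(59)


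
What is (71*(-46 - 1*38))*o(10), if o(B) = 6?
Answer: -35784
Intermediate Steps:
(71*(-46 - 1*38))*o(10) = (71*(-46 - 1*38))*6 = (71*(-46 - 38))*6 = (71*(-84))*6 = -5964*6 = -35784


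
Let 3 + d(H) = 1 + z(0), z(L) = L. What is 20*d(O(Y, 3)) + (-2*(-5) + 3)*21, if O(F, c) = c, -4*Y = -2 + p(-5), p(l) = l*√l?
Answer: 233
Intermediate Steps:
p(l) = l^(3/2)
Y = ½ + 5*I*√5/4 (Y = -(-2 + (-5)^(3/2))/4 = -(-2 - 5*I*√5)/4 = ½ + 5*I*√5/4 ≈ 0.5 + 2.7951*I)
d(H) = -2 (d(H) = -3 + (1 + 0) = -3 + 1 = -2)
20*d(O(Y, 3)) + (-2*(-5) + 3)*21 = 20*(-2) + (-2*(-5) + 3)*21 = -40 + (10 + 3)*21 = -40 + 13*21 = -40 + 273 = 233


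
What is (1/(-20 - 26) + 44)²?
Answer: 4092529/2116 ≈ 1934.1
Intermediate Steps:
(1/(-20 - 26) + 44)² = (1/(-46) + 44)² = (-1/46 + 44)² = (2023/46)² = 4092529/2116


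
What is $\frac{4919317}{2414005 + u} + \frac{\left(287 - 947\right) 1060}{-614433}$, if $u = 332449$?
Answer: $\frac{1648003306887}{562503990194} \approx 2.9298$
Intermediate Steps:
$\frac{4919317}{2414005 + u} + \frac{\left(287 - 947\right) 1060}{-614433} = \frac{4919317}{2414005 + 332449} + \frac{\left(287 - 947\right) 1060}{-614433} = \frac{4919317}{2746454} + \left(-660\right) 1060 \left(- \frac{1}{614433}\right) = 4919317 \cdot \frac{1}{2746454} - - \frac{233200}{204811} = \frac{4919317}{2746454} + \frac{233200}{204811} = \frac{1648003306887}{562503990194}$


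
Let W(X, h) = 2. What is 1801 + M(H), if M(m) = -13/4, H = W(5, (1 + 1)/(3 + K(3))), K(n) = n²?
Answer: 7191/4 ≈ 1797.8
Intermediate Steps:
H = 2
M(m) = -13/4 (M(m) = -13*¼ = -13/4)
1801 + M(H) = 1801 - 13/4 = 7191/4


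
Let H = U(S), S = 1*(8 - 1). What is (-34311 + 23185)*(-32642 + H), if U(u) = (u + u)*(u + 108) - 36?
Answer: 345662568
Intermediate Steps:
S = 7 (S = 1*7 = 7)
U(u) = -36 + 2*u*(108 + u) (U(u) = (2*u)*(108 + u) - 36 = 2*u*(108 + u) - 36 = -36 + 2*u*(108 + u))
H = 1574 (H = -36 + 2*7**2 + 216*7 = -36 + 2*49 + 1512 = -36 + 98 + 1512 = 1574)
(-34311 + 23185)*(-32642 + H) = (-34311 + 23185)*(-32642 + 1574) = -11126*(-31068) = 345662568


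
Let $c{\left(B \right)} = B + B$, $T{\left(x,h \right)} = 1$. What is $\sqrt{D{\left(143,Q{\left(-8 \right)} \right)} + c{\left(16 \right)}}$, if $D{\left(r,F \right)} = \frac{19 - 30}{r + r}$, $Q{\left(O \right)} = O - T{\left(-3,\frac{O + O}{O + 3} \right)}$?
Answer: $\frac{\sqrt{21606}}{26} \approx 5.6535$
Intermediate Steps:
$Q{\left(O \right)} = -1 + O$ ($Q{\left(O \right)} = O - 1 = -1 + O$)
$c{\left(B \right)} = 2 B$
$D{\left(r,F \right)} = - \frac{11}{2 r}$
$\sqrt{D{\left(143,Q{\left(-8 \right)} \right)} + c{\left(16 \right)}} = \sqrt{- \frac{11}{2 \cdot 143} + 2 \cdot 16} = \sqrt{\left(- \frac{11}{2}\right) \frac{1}{143} + 32} = \sqrt{- \frac{1}{26} + 32} = \sqrt{\frac{831}{26}} = \frac{\sqrt{21606}}{26}$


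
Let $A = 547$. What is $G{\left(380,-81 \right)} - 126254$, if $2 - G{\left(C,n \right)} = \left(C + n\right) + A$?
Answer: $-127098$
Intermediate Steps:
$G{\left(C,n \right)} = -545 - C - n$ ($G{\left(C,n \right)} = 2 - \left(\left(C + n\right) + 547\right) = 2 - \left(547 + C + n\right) = -545 - C - n$)
$G{\left(380,-81 \right)} - 126254 = \left(-545 - 380 - -81\right) - 126254 = \left(-545 - 380 + 81\right) - 126254 = -844 - 126254 = -127098$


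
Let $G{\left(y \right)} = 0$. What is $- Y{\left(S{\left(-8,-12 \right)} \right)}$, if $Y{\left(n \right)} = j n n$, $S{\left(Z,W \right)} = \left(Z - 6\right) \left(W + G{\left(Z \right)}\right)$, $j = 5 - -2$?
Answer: $-197568$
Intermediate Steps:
$j = 7$ ($j = 5 + 2 = 7$)
$S{\left(Z,W \right)} = W \left(-6 + Z\right)$ ($S{\left(Z,W \right)} = \left(Z - 6\right) \left(W + 0\right) = \left(-6 + Z\right) W = W \left(-6 + Z\right)$)
$Y{\left(n \right)} = 7 n^{2}$ ($Y{\left(n \right)} = 7 n n = 7 n^{2}$)
$- Y{\left(S{\left(-8,-12 \right)} \right)} = - 7 \left(- 12 \left(-6 - 8\right)\right)^{2} = - 7 \left(\left(-12\right) \left(-14\right)\right)^{2} = - 7 \cdot 168^{2} = - 7 \cdot 28224 = \left(-1\right) 197568 = -197568$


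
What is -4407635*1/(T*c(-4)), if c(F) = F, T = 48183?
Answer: 4407635/192732 ≈ 22.869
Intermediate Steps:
-4407635*1/(T*c(-4)) = -4407635/(48183*(-4)) = -4407635/(-192732) = -4407635*(-1/192732) = 4407635/192732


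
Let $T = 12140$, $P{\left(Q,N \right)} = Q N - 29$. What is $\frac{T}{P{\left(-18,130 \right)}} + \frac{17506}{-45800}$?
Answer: $- \frac{298741857}{54250100} \approx -5.5068$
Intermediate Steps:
$P{\left(Q,N \right)} = -29 + N Q$ ($P{\left(Q,N \right)} = N Q - 29 = -29 + N Q$)
$\frac{T}{P{\left(-18,130 \right)}} + \frac{17506}{-45800} = \frac{12140}{-29 + 130 \left(-18\right)} + \frac{17506}{-45800} = \frac{12140}{-29 - 2340} + 17506 \left(- \frac{1}{45800}\right) = \frac{12140}{-2369} - \frac{8753}{22900} = 12140 \left(- \frac{1}{2369}\right) - \frac{8753}{22900} = - \frac{12140}{2369} - \frac{8753}{22900} = - \frac{298741857}{54250100}$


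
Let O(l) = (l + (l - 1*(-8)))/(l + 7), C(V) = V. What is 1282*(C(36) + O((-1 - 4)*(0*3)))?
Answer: 333320/7 ≈ 47617.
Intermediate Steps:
O(l) = (8 + 2*l)/(7 + l) (O(l) = (l + (l + 8))/(7 + l) = (l + (8 + l))/(7 + l) = (8 + 2*l)/(7 + l))
1282*(C(36) + O((-1 - 4)*(0*3))) = 1282*(36 + 2*(4 + (-1 - 4)*(0*3))/(7 + (-1 - 4)*(0*3))) = 1282*(36 + 2*(4 - 5*0)/(7 - 5*0)) = 1282*(36 + 2*(4 + 0)/(7 + 0)) = 1282*(36 + 2*4/7) = 1282*(36 + 2*(1/7)*4) = 1282*(36 + 8/7) = 1282*(260/7) = 333320/7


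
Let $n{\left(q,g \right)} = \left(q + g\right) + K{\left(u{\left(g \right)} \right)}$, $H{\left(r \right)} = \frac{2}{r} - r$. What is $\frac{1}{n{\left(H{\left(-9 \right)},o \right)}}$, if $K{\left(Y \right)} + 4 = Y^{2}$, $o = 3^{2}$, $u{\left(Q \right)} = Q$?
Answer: $\frac{9}{853} \approx 0.010551$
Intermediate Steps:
$o = 9$
$K{\left(Y \right)} = -4 + Y^{2}$
$H{\left(r \right)} = - r + \frac{2}{r}$
$n{\left(q,g \right)} = -4 + g + q + g^{2}$ ($n{\left(q,g \right)} = \left(q + g\right) + \left(-4 + g^{2}\right) = \left(g + q\right) + \left(-4 + g^{2}\right) = -4 + g + q + g^{2}$)
$\frac{1}{n{\left(H{\left(-9 \right)},o \right)}} = \frac{1}{-4 + 9 + \left(\left(-1\right) \left(-9\right) + \frac{2}{-9}\right) + 9^{2}} = \frac{1}{-4 + 9 + \left(9 + 2 \left(- \frac{1}{9}\right)\right) + 81} = \frac{1}{-4 + 9 + \left(9 - \frac{2}{9}\right) + 81} = \frac{1}{-4 + 9 + \frac{79}{9} + 81} = \frac{1}{\frac{853}{9}} = \frac{9}{853}$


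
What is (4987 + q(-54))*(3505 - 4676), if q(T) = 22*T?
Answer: -4448629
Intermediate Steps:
(4987 + q(-54))*(3505 - 4676) = (4987 + 22*(-54))*(3505 - 4676) = (4987 - 1188)*(-1171) = 3799*(-1171) = -4448629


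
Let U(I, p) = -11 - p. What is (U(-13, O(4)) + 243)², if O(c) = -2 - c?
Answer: 56644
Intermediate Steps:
(U(-13, O(4)) + 243)² = ((-11 - (-2 - 1*4)) + 243)² = ((-11 - (-2 - 4)) + 243)² = ((-11 - 1*(-6)) + 243)² = ((-11 + 6) + 243)² = (-5 + 243)² = 238² = 56644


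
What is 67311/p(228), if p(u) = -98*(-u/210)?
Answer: 336555/532 ≈ 632.62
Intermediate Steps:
p(u) = 7*u/15 (p(u) = -(-7)*u/15 = 7*u/15)
67311/p(228) = 67311/(((7/15)*228)) = 67311/(532/5) = 67311*(5/532) = 336555/532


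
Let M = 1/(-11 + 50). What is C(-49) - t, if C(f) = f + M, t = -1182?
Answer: 44188/39 ≈ 1133.0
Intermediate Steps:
M = 1/39 ≈ 0.025641
C(f) = 1/39 + f (C(f) = f + 1/39 = 1/39 + f)
C(-49) - t = (1/39 - 49) - 1*(-1182) = -1910/39 + 1182 = 44188/39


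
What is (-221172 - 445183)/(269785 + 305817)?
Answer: -666355/575602 ≈ -1.1577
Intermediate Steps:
(-221172 - 445183)/(269785 + 305817) = -666355/575602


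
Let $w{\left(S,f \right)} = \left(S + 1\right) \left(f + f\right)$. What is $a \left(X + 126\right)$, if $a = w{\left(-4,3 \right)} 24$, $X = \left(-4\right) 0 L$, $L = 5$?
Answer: $-54432$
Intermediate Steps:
$w{\left(S,f \right)} = 2 f \left(1 + S\right)$ ($w{\left(S,f \right)} = \left(1 + S\right) 2 f = 2 f \left(1 + S\right)$)
$X = 0$ ($X = \left(-4\right) 0 \cdot 5 = 0 \cdot 5 = 0$)
$a = -432$ ($a = 2 \cdot 3 \left(1 - 4\right) 24 = 2 \cdot 3 \left(-3\right) 24 = \left(-18\right) 24 = -432$)
$a \left(X + 126\right) = - 432 \left(0 + 126\right) = \left(-432\right) 126 = -54432$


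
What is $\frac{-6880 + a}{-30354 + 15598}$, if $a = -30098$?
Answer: $\frac{18489}{7378} \approx 2.506$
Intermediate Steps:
$\frac{-6880 + a}{-30354 + 15598} = \frac{-6880 - 30098}{-30354 + 15598} = - \frac{36978}{-14756} = \left(-36978\right) \left(- \frac{1}{14756}\right) = \frac{18489}{7378}$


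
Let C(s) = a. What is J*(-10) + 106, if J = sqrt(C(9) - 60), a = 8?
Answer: 106 - 20*I*sqrt(13) ≈ 106.0 - 72.111*I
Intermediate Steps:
C(s) = 8
J = 2*I*sqrt(13) (J = sqrt(8 - 60) = sqrt(-52) = 2*I*sqrt(13) ≈ 7.2111*I)
J*(-10) + 106 = (2*I*sqrt(13))*(-10) + 106 = -20*I*sqrt(13) + 106 = 106 - 20*I*sqrt(13)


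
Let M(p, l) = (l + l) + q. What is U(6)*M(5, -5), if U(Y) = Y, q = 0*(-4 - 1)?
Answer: -60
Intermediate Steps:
q = 0 (q = 0*(-5) = 0)
M(p, l) = 2*l (M(p, l) = (l + l) + 0 = 2*l + 0 = 2*l)
U(6)*M(5, -5) = 6*(2*(-5)) = 6*(-10) = -60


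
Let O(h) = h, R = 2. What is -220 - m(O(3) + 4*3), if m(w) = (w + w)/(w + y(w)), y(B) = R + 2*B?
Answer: -10370/47 ≈ -220.64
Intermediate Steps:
y(B) = 2 + 2*B
m(w) = 2*w/(2 + 3*w) (m(w) = (w + w)/(w + (2 + 2*w)) = (2*w)/(2 + 3*w) = 2*w/(2 + 3*w))
-220 - m(O(3) + 4*3) = -220 - 2*(3 + 4*3)/(2 + 3*(3 + 4*3)) = -220 - 2*(3 + 12)/(2 + 3*(3 + 12)) = -220 - 2*15/(2 + 3*15) = -220 - 2*15/(2 + 45) = -220 - 2*15/47 = -220 - 1*30/47 = -220 - 30/47 = -10370/47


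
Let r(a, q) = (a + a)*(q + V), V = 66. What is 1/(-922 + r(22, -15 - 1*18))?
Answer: 1/530 ≈ 0.0018868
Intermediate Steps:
r(a, q) = 2*a*(66 + q) (r(a, q) = (a + a)*(q + 66) = (2*a)*(66 + q) = 2*a*(66 + q))
1/(-922 + r(22, -15 - 1*18)) = 1/(-922 + 2*22*(66 + (-15 - 1*18))) = 1/(-922 + 2*22*(66 + (-15 - 18))) = 1/(-922 + 2*22*(66 - 33)) = 1/(-922 + 2*22*33) = 1/(-922 + 1452) = 1/530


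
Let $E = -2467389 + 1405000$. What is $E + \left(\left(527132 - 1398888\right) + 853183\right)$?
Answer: $-1080962$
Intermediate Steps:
$E = -1062389$
$E + \left(\left(527132 - 1398888\right) + 853183\right) = -1062389 + \left(\left(527132 - 1398888\right) + 853183\right) = -1062389 + \left(-871756 + 853183\right) = -1062389 - 18573 = -1080962$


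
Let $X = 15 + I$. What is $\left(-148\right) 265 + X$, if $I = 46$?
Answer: $-39159$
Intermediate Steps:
$X = 61$ ($X = 15 + 46 = 61$)
$\left(-148\right) 265 + X = \left(-148\right) 265 + 61 = -39220 + 61 = -39159$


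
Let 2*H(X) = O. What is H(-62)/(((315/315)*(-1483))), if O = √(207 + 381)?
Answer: -7*√3/1483 ≈ -0.0081756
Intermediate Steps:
O = 14*√3 (O = √588 = 14*√3 ≈ 24.249)
H(X) = 7*√3 (H(X) = (14*√3)/2 = 7*√3)
H(-62)/(((315/315)*(-1483))) = (7*√3)/(((315/315)*(-1483))) = (7*√3)/(((315*(1/315))*(-1483))) = (7*√3)/((1*(-1483))) = (7*√3)/(-1483) = (7*√3)*(-1/1483) = -7*√3/1483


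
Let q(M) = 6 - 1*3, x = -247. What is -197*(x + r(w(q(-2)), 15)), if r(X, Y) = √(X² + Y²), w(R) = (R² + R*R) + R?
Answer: 48659 - 591*√74 ≈ 43575.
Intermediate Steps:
q(M) = 3 (q(M) = 6 - 3 = 3)
w(R) = R + 2*R² (w(R) = (R² + R²) + R = 2*R² + R = R + 2*R²)
-197*(x + r(w(q(-2)), 15)) = -197*(-247 + √((3*(1 + 2*3))² + 15²)) = -197*(-247 + √((3*(1 + 6))² + 225)) = -197*(-247 + √((3*7)² + 225)) = -197*(-247 + √(21² + 225)) = -197*(-247 + √(441 + 225)) = -197*(-247 + √666) = -197*(-247 + 3*√74) = 48659 - 591*√74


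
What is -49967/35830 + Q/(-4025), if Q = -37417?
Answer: 227906787/28843150 ≈ 7.9016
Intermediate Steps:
-49967/35830 + Q/(-4025) = -49967/35830 - 37417/(-4025) = -49967*1/35830 - 37417*(-1/4025) = -49967/35830 + 37417/4025 = 227906787/28843150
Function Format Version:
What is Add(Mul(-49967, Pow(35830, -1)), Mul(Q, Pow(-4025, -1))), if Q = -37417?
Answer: Rational(227906787, 28843150) ≈ 7.9016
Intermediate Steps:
Add(Mul(-49967, Pow(35830, -1)), Mul(Q, Pow(-4025, -1))) = Add(Mul(-49967, Pow(35830, -1)), Mul(-37417, Pow(-4025, -1))) = Add(Mul(-49967, Rational(1, 35830)), Mul(-37417, Rational(-1, 4025))) = Add(Rational(-49967, 35830), Rational(37417, 4025)) = Rational(227906787, 28843150)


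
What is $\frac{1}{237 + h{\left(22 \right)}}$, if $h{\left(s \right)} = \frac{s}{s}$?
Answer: $\frac{1}{238} \approx 0.0042017$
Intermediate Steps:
$h{\left(s \right)} = 1$
$\frac{1}{237 + h{\left(22 \right)}} = \frac{1}{237 + 1} = \frac{1}{238}$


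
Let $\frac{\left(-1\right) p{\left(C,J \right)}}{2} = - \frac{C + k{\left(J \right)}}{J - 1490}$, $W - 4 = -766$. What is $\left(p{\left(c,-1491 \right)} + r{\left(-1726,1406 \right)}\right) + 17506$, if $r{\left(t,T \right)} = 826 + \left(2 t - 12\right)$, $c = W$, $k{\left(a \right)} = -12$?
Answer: $\frac{44323056}{2981} \approx 14869.0$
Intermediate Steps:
$W = -762$ ($W = 4 - 766 = -762$)
$c = -762$
$r{\left(t,T \right)} = 814 + 2 t$ ($r{\left(t,T \right)} = 826 + \left(-12 + 2 t\right) = 814 + 2 t$)
$p{\left(C,J \right)} = \frac{2 \left(-12 + C\right)}{-1490 + J}$ ($p{\left(C,J \right)} = - 2 \left(- \frac{C - 12}{J - 1490}\right) = - 2 \left(- \frac{-12 + C}{-1490 + J}\right) = \frac{2 \left(-12 + C\right)}{-1490 + J}$)
$\left(p{\left(c,-1491 \right)} + r{\left(-1726,1406 \right)}\right) + 17506 = \left(\frac{2 \left(-12 - 762\right)}{-1490 - 1491} + \left(814 + 2 \left(-1726\right)\right)\right) + 17506 = \left(2 \frac{1}{-2981} \left(-774\right) + \left(814 - 3452\right)\right) + 17506 = \left(2 \left(- \frac{1}{2981}\right) \left(-774\right) - 2638\right) + 17506 = \left(\frac{1548}{2981} - 2638\right) + 17506 = - \frac{7862330}{2981} + 17506 = \frac{44323056}{2981}$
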